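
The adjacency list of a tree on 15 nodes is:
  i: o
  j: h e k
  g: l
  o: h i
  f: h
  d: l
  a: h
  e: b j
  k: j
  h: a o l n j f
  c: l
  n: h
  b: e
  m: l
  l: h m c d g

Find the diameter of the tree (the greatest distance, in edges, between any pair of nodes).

5

Starting from b, a farthest node is c at distance 5.
One longest path: b - e - j - h - l - c.
So the diameter is 5.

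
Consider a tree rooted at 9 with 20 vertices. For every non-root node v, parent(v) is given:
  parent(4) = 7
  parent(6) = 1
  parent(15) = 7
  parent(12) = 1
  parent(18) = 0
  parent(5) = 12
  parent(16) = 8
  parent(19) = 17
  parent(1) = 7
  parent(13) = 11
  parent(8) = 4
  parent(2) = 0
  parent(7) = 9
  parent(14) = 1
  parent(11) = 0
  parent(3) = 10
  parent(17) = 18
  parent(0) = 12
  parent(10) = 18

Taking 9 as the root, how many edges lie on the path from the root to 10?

9–7–1–12–0–18–10 — 6 edges.

6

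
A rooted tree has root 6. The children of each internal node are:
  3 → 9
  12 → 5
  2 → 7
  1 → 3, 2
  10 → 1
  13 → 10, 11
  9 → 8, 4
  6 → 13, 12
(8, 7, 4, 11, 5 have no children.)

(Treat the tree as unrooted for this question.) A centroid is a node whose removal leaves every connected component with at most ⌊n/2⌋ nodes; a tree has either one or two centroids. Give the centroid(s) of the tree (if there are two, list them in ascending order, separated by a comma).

Delete 1: the remaining components have sizes 6, 4, 2. Max 6 ≤ 6, so 1 is a centroid.
No neighbour of 1 does as well, so 1 is the unique centroid.

1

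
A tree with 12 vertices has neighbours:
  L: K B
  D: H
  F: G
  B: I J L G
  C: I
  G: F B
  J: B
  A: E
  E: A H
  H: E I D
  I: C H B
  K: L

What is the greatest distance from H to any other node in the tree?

4

A farthest node from H is K (F also at distance 4).
The path H-I-B-L-K has 4 edges.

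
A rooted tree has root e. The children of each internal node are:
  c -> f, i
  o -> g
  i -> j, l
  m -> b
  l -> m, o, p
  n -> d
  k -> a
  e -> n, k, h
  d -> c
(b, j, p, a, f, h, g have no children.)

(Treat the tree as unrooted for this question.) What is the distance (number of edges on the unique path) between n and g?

Walking from n: n - d - c - i - l - o - g. Length 6.

6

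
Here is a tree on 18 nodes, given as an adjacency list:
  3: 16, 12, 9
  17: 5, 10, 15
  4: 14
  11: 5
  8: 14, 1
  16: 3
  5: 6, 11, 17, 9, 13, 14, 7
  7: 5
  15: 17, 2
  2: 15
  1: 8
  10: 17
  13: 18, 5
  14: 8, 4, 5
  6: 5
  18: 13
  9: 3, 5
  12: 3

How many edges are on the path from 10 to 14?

3

10 – 17 – 5 – 14: 3 edges.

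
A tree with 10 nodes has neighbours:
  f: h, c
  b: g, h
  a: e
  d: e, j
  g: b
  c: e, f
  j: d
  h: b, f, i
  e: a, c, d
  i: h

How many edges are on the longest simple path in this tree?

BFS from g reaches j last, at distance 7; BFS from j confirms no node is farther.
Path: g-b-h-f-c-e-d-j.

7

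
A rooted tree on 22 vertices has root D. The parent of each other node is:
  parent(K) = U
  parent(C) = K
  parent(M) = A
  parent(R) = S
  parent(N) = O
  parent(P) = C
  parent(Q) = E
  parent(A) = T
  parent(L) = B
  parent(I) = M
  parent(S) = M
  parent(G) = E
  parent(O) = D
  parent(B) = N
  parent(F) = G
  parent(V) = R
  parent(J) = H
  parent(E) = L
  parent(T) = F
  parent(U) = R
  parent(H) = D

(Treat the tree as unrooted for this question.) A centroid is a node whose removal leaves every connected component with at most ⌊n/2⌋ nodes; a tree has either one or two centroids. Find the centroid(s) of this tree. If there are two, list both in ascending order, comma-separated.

F, T

If T is removed the pieces have sizes 11, 10, all ≤ ⌊22/2⌋ = 11.
Its neighbour F also leaves a largest component of size 11, so both are centroids.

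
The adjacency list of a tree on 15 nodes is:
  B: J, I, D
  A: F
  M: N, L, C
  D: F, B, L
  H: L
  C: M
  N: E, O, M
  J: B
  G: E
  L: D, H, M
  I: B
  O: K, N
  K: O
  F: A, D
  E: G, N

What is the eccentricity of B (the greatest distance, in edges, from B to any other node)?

A farthest node from B is G (K also at distance 6).
The path B-D-L-M-N-E-G has 6 edges.

6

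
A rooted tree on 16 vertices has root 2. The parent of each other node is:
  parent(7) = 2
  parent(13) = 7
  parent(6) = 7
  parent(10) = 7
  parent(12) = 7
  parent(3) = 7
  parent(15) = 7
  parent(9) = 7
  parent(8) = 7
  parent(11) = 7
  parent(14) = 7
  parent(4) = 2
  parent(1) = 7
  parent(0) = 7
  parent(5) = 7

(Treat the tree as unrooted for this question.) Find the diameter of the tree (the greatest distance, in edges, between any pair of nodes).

BFS from 4 reaches 15 last, at distance 3; BFS from 15 confirms no node is farther.
Path: 4 – 2 – 7 – 15.

3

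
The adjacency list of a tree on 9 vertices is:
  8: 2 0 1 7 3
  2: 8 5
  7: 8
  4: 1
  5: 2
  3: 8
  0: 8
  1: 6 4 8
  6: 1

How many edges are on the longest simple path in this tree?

4

Starting from 4, a farthest node is 5 at distance 4.
One longest path: 4–1–8–2–5.
So the diameter is 4.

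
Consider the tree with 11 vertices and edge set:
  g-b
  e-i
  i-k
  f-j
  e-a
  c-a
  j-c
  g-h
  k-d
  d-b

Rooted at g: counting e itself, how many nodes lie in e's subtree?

5

e's subtree: {e, a, c, j, f}, size 5.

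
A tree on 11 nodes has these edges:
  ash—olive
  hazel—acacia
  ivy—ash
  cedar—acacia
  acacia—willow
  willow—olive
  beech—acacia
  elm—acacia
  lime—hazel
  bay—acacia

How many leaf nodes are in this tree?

6

Degree-1 nodes: bay, beech, cedar, elm, ivy, lime — 6 of them.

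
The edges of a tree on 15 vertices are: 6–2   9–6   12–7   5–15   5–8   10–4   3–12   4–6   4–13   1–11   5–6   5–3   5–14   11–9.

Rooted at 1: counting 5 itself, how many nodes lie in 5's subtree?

7

5's subtree: {5, 3, 15, 8, 14, 12, 7}, size 7.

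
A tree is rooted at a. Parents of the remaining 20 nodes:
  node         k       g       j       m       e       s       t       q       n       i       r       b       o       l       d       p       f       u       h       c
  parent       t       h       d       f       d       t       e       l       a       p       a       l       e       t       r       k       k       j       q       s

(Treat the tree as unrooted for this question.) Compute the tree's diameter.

9

Starting from n, a farthest node is g at distance 9.
One longest path: n–a–r–d–e–t–l–q–h–g.
So the diameter is 9.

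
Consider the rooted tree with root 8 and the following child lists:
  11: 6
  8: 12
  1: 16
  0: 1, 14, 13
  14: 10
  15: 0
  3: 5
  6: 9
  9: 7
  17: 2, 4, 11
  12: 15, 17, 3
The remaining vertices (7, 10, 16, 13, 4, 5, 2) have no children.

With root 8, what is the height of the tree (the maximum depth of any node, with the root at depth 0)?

7 sits deepest: 8-12-17-11-6-9-7 — 6 edges from the root.

6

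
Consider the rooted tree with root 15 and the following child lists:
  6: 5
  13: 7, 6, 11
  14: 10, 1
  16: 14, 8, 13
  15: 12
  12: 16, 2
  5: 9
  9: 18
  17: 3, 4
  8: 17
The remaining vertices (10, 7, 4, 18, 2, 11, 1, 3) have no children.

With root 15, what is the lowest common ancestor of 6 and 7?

Ancestors of 6 (toward the root): 6, 13, 16, 12, 15.
Ancestors of 7: 7, 13, 16, 12, 15.
The deepest node appearing in both lists is 13.

13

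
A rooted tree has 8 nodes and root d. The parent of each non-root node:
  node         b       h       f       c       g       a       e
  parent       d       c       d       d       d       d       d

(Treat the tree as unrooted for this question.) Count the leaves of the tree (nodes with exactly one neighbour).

Degree-1 nodes: a, b, e, f, g, h — 6 of them.

6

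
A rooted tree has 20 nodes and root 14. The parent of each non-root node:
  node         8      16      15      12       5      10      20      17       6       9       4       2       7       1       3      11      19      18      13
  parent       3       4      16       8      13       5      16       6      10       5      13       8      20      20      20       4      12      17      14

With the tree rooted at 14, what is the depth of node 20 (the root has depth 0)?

4

Path from 14 to 20: 14–13–4–16–20, which has 4 edges.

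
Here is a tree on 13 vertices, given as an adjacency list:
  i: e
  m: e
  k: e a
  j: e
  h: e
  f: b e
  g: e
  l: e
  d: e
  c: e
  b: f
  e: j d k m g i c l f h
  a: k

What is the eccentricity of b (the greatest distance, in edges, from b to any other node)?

Distances from b peak at 4, attained at a.
b – f – e – k – a

4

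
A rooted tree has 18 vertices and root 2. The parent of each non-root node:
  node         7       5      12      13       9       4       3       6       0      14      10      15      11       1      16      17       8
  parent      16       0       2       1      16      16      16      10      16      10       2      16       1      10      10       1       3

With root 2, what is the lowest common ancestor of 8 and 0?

16

Path 8→root: 8 3 16 10 2; path 0→root: 0 16 10 2.
First common node: 16.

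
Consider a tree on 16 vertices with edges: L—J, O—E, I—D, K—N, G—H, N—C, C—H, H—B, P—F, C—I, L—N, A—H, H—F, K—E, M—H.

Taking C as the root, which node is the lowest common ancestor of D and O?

C

Path D→root: D I C; path O→root: O E K N C.
First common node: C.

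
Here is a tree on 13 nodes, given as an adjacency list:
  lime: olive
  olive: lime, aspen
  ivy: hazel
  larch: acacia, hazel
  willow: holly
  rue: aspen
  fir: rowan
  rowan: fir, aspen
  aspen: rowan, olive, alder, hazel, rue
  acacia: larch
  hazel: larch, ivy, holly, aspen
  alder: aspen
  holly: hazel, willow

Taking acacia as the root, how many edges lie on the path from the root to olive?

Path from acacia to olive: acacia → larch → hazel → aspen → olive, which has 4 edges.

4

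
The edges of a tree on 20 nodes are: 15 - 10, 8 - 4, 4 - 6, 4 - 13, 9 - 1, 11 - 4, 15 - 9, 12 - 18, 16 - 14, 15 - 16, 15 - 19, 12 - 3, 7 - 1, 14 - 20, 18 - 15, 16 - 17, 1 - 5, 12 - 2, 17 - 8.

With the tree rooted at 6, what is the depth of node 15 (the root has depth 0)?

5

Climbing from 15 to the root: 15 → 16 → 17 → 8 → 4 → 6. That's 5 steps.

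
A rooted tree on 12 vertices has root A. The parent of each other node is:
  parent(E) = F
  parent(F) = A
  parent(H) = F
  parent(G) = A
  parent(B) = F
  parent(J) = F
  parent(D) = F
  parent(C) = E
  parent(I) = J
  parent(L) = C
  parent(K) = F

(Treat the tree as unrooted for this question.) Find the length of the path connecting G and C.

4

The path is G – A – F – E – C, which has 4 edges.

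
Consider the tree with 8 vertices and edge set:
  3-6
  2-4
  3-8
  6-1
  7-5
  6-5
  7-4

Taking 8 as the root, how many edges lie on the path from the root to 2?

6

Path from 8 to 2: 8 → 3 → 6 → 5 → 7 → 4 → 2, which has 6 edges.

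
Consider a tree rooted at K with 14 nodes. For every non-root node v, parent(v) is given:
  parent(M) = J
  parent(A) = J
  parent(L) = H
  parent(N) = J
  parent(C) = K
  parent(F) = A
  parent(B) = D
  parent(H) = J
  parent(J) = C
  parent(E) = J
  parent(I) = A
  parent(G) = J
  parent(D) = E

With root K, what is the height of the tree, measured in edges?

The longest root-to-leaf path is K–C–J–E–D–B (5 edges).

5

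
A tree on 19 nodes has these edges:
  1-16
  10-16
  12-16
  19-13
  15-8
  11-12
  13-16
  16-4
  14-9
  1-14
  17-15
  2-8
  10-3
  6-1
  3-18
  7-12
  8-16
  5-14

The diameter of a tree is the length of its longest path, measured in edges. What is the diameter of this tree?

A longest path is 5-14-1-16-10-3-18, with 6 edges.

6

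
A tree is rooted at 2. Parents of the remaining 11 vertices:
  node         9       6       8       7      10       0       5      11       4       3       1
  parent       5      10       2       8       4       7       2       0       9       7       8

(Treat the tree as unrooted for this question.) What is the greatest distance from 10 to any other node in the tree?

8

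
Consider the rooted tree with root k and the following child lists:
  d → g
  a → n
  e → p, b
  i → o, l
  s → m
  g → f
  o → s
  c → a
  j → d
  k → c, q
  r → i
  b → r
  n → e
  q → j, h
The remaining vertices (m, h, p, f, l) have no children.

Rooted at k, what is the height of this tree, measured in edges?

10

The longest root-to-leaf path is k – c – a – n – e – b – r – i – o – s – m (10 edges).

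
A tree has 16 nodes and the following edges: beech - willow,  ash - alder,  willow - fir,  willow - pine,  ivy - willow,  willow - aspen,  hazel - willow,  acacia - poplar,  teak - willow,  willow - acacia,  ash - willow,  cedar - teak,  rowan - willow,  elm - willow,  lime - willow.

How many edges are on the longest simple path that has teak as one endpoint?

The node farthest from teak is alder (poplar also at distance 3), via teak–willow–ash–alder — 3 edges.

3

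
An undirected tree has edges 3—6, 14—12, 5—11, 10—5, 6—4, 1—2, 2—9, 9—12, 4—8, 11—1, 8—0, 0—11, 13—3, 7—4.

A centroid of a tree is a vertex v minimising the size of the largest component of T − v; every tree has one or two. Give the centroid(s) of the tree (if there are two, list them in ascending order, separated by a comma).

11

If 11 is removed the pieces have sizes 7, 5, 2, all ≤ ⌊15/2⌋ = 7.
No neighbour of 11 does as well, so 11 is the unique centroid.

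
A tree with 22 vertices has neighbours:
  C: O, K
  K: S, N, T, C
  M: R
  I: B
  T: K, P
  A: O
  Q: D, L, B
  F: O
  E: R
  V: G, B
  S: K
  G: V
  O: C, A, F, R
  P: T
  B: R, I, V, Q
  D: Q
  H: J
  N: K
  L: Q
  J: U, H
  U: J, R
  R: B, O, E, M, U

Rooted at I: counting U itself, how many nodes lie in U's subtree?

3

U's subtree: {U, J, H}, size 3.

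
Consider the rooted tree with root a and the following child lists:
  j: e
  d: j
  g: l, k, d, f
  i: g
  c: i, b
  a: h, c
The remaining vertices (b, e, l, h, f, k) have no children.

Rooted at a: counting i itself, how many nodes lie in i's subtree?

Descendants of i (including itself): i, g, d, f, l, k, j, e. That's 8.

8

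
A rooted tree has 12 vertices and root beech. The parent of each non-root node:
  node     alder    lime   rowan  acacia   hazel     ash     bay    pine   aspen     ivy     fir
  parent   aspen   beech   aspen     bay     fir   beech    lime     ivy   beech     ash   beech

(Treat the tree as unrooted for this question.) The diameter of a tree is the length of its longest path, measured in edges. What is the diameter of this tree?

A longest path is pine–ivy–ash–beech–lime–bay–acacia, with 6 edges.

6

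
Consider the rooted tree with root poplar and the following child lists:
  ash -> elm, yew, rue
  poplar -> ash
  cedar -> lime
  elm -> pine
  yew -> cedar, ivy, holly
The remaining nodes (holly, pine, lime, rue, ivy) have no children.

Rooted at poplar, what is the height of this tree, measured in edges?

lime sits deepest: poplar → ash → yew → cedar → lime — 4 edges from the root.

4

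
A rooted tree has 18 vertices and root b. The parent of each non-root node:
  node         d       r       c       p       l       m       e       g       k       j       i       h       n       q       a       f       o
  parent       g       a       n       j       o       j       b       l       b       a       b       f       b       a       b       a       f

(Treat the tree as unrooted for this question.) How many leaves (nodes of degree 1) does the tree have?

The leaves are c, d, e, h, i, k, m, p, q, r.
That is 10 leaves.

10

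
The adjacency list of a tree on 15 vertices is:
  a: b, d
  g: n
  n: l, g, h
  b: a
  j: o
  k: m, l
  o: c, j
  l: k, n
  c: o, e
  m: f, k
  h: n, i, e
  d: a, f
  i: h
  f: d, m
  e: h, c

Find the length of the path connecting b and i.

9

b–a–d–f–m–k–l–n–h–i: 9 edges.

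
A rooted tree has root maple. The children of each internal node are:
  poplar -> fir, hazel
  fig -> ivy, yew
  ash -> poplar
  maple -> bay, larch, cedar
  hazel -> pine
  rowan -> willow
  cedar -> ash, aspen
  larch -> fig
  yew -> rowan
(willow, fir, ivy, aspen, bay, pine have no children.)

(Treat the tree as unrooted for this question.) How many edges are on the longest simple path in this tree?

10

Starting from pine, a farthest node is willow at distance 10.
One longest path: pine – hazel – poplar – ash – cedar – maple – larch – fig – yew – rowan – willow.
So the diameter is 10.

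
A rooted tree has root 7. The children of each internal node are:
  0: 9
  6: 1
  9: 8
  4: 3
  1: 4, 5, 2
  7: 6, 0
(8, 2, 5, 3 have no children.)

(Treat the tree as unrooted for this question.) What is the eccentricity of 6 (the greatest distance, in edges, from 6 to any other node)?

Distances from 6 peak at 4, attained at 8.
6–7–0–9–8

4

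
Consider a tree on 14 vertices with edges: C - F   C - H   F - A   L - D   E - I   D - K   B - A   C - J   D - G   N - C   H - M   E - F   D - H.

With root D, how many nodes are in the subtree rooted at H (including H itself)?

Descendants of H (including itself): H, C, M, F, N, J, E, A, I, B. That's 10.

10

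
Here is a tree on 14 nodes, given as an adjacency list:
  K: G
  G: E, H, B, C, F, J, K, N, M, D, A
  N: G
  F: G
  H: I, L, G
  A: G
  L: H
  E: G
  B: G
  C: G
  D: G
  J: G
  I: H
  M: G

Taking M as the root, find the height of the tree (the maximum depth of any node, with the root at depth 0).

A deepest node is L, reached by M – G – H – L.
That path has 3 edges, so the height is 3.

3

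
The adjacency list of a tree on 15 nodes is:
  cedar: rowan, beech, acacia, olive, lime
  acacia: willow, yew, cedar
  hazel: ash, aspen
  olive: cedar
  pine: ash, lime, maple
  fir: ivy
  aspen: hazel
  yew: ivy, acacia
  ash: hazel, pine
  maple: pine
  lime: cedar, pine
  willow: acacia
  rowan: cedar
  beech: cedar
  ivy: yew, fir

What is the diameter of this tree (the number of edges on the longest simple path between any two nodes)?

Starting from fir, a farthest node is aspen at distance 9.
One longest path: fir - ivy - yew - acacia - cedar - lime - pine - ash - hazel - aspen.
So the diameter is 9.

9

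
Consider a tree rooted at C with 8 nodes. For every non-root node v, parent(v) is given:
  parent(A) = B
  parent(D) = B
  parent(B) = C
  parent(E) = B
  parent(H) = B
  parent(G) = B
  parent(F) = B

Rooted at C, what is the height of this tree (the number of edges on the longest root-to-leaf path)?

2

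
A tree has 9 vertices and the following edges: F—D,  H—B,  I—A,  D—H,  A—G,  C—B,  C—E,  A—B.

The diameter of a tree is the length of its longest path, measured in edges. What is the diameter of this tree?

5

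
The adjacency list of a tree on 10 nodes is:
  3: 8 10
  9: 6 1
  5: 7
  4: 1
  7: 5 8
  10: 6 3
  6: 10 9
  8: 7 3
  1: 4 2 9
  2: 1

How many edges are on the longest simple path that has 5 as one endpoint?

The node farthest from 5 is 2 (4 also at distance 8), via 5 – 7 – 8 – 3 – 10 – 6 – 9 – 1 – 2 — 8 edges.

8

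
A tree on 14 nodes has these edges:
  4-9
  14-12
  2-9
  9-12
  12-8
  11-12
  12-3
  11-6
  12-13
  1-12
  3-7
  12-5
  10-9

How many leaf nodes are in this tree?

10

Degree-1 nodes: 1, 2, 4, 5, 6, 7, 8, 10, 13, 14 — 10 of them.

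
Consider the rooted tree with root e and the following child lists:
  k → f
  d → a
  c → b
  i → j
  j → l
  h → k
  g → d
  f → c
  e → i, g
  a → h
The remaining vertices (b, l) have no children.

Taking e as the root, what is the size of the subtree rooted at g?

8

The subtree rooted at g contains: g, d, a, h, k, f, c, b — 8 nodes.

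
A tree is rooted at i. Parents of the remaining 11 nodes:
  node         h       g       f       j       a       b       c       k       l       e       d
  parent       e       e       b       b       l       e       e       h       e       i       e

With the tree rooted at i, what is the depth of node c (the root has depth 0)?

Path from i to c: i–e–c, which has 2 edges.

2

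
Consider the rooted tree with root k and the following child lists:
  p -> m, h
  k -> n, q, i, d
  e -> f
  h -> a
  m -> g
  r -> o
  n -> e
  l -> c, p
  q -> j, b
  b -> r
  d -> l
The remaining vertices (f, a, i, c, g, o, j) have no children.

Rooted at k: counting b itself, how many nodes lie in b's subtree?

Descendants of b (including itself): b, r, o. That's 3.

3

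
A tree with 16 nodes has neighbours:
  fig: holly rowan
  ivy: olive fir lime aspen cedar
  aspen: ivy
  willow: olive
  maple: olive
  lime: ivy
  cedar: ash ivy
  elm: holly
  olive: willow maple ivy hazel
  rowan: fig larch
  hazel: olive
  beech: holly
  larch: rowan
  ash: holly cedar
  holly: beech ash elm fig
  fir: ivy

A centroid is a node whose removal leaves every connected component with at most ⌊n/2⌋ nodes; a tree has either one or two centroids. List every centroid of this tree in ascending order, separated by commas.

cedar, ivy

If cedar is removed the pieces have sizes 8, 7, all ≤ ⌊16/2⌋ = 8.
Its neighbour ivy also leaves a largest component of size 8, so both are centroids.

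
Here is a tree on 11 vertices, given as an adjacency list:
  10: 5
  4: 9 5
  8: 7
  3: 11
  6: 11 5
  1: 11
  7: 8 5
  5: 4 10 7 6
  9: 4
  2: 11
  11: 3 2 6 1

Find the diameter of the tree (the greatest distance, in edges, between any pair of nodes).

5

A longest path is 8–7–5–6–11–3, with 5 edges.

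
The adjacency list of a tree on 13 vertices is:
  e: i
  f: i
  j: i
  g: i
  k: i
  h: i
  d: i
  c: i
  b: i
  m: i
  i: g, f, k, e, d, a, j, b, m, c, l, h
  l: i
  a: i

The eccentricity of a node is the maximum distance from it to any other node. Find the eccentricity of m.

The node farthest from m is h (j, b, k, l, c, e, a, f, g, d also at distance 2), via m-i-h — 2 edges.

2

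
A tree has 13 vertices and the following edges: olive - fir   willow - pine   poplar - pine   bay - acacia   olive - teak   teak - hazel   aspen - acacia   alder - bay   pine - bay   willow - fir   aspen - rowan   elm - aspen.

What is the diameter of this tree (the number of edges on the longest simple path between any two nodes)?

9

Starting from hazel, a farthest node is rowan at distance 9.
One longest path: hazel-teak-olive-fir-willow-pine-bay-acacia-aspen-rowan.
So the diameter is 9.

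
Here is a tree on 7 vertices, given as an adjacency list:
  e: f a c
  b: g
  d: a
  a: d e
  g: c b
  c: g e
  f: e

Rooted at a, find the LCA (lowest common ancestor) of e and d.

a

e's ancestor chain is e, a and d's is d, a; they first meet at a.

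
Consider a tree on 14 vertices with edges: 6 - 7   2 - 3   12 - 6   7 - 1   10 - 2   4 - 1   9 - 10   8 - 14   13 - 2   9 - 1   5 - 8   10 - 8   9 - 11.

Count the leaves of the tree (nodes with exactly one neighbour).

7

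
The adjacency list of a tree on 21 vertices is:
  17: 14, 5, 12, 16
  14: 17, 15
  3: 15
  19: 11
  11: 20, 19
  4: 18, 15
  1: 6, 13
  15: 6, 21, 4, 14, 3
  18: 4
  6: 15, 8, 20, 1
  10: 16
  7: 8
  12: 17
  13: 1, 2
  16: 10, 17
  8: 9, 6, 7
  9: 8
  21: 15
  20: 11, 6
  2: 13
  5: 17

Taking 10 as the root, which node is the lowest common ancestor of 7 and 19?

6

7's ancestor chain is 7, 8, 6, 15, 14, 17, 16, 10 and 19's is 19, 11, 20, 6, 15, 14, 17, 16, 10; they first meet at 6.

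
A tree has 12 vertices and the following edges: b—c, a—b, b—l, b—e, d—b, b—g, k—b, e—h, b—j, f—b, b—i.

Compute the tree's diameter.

A longest path is h - e - b - j, with 3 edges.

3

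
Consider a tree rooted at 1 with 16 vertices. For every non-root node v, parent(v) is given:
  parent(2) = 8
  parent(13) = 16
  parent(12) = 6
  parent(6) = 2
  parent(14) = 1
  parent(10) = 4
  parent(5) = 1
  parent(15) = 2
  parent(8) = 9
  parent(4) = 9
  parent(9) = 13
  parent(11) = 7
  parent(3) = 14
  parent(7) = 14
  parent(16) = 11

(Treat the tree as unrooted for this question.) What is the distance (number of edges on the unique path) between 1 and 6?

The path is 1 – 14 – 7 – 11 – 16 – 13 – 9 – 8 – 2 – 6, which has 9 edges.

9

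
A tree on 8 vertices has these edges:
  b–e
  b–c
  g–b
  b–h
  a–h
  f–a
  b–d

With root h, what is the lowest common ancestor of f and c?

f's ancestor chain is f, a, h and c's is c, b, h; they first meet at h.

h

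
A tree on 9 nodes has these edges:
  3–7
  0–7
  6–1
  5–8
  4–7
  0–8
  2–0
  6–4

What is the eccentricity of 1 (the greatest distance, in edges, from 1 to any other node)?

6

Distances from 1 peak at 6, attained at 5.
1–6–4–7–0–8–5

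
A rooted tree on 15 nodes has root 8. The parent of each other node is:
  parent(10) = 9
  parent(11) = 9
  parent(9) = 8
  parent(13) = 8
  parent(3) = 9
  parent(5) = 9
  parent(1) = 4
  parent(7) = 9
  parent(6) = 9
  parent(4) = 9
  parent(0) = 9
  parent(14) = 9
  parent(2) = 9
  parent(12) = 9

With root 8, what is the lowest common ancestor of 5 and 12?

Ancestors of 5 (toward the root): 5, 9, 8.
Ancestors of 12: 12, 9, 8.
The deepest node appearing in both lists is 9.

9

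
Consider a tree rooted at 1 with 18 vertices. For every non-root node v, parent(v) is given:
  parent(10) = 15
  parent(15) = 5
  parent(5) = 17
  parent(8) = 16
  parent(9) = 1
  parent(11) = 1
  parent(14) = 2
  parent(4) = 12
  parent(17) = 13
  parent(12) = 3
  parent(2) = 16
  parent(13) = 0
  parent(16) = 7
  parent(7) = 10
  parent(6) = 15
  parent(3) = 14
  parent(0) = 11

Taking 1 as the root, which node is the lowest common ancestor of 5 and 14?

5

Ancestors of 5 (toward the root): 5, 17, 13, 0, 11, 1.
Ancestors of 14: 14, 2, 16, 7, 10, 15, 5, 17, 13, 0, 11, 1.
The deepest node appearing in both lists is 5.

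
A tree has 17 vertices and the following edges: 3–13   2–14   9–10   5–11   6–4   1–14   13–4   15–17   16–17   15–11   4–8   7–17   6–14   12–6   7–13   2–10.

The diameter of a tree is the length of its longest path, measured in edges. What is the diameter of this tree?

Starting from 9, a farthest node is 5 at distance 11.
One longest path: 9-10-2-14-6-4-13-7-17-15-11-5.
So the diameter is 11.

11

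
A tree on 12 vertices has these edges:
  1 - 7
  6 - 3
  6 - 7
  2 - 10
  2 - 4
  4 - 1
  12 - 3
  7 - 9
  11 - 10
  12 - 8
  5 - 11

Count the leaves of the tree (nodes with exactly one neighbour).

Degree-1 nodes: 5, 8, 9 — 3 of them.

3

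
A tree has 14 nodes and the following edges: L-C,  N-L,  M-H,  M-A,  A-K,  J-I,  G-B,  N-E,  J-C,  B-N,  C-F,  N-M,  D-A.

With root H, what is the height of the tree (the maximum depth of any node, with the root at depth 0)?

I sits deepest: H-M-N-L-C-J-I — 6 edges from the root.

6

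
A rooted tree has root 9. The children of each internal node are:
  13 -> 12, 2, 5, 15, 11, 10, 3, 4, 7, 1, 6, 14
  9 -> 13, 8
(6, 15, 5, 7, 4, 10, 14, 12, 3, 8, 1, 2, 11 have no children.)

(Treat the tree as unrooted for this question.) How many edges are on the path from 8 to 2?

The path is 8–9–13–2, which has 3 edges.

3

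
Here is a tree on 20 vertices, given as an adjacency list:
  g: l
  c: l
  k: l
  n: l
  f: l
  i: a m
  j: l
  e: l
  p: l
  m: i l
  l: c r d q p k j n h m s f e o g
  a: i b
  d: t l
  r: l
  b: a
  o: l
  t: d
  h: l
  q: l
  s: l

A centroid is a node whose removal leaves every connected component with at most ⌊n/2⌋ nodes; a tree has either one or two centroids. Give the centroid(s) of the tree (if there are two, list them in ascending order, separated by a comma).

Removing l splits the tree into components of sizes 4, 2, 1, 1, 1, 1, 1, 1, 1, 1, 1, 1, 1, 1, 1; the largest is 4 ≤ ⌊20/2⌋ = 10.
No neighbour of l does as well, so l is the unique centroid.

l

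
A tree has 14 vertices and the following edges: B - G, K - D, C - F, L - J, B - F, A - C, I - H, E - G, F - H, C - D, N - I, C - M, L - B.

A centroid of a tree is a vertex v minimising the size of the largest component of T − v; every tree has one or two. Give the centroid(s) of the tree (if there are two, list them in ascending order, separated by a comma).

Delete F: the remaining components have sizes 5, 5, 3. Max 5 ≤ 7, so F is a centroid.
Every other node leaves some component of size > 7, so the centroid is unique.

F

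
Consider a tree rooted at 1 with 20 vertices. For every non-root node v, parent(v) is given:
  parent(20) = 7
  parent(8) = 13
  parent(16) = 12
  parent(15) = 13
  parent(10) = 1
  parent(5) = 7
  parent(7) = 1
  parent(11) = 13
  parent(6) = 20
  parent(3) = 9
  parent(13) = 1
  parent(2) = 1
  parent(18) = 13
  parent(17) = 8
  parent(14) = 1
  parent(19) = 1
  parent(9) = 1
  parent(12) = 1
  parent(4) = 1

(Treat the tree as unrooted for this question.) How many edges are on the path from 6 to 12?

4

Walking from 6: 6–20–7–1–12. Length 4.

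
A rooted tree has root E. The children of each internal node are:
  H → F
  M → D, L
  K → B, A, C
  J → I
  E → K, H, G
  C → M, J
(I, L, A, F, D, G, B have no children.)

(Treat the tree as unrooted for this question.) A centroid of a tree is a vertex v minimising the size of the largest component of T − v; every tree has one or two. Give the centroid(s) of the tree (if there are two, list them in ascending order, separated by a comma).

If K is removed the pieces have sizes 6, 4, 1, 1, all ≤ ⌊13/2⌋ = 6.
Every other node leaves some component of size > 6, so the centroid is unique.

K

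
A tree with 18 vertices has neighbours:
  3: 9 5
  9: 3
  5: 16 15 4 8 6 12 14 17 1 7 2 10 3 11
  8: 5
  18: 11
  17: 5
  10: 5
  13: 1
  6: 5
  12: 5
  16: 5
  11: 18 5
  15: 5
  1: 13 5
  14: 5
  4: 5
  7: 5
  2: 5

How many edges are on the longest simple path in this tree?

4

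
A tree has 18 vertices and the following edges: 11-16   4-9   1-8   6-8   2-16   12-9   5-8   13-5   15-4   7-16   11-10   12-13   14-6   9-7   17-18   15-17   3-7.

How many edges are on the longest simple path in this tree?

BFS from 14 reaches 10 last, at distance 10; BFS from 10 confirms no node is farther.
Path: 14-6-8-5-13-12-9-7-16-11-10.

10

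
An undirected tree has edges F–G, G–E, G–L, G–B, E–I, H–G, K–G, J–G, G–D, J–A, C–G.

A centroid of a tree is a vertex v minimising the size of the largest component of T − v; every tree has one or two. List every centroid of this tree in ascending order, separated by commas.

G

Delete G: the remaining components have sizes 2, 2, 1, 1, 1, 1, 1, 1, 1. Max 2 ≤ 6, so G is a centroid.
Every other node leaves some component of size > 6, so the centroid is unique.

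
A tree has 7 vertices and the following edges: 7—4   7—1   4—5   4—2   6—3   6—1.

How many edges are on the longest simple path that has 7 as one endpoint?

3

The node farthest from 7 is 3, via 7-1-6-3 — 3 edges.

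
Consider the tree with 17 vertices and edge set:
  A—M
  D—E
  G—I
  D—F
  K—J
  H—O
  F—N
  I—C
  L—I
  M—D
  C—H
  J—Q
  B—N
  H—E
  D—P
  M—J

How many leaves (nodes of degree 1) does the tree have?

8

The leaves are A, B, G, K, L, O, P, Q.
That is 8 leaves.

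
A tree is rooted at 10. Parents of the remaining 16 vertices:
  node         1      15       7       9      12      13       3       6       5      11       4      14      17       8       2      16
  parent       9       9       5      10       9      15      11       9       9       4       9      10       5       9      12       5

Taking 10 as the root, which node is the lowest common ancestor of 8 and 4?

9

Path 8→root: 8 9 10; path 4→root: 4 9 10.
First common node: 9.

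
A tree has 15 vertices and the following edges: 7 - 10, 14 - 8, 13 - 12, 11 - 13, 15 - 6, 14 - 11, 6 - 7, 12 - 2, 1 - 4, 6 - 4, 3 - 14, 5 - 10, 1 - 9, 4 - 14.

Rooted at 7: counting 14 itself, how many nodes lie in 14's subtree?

7

Descendants of 14 (including itself): 14, 11, 8, 3, 13, 12, 2. That's 7.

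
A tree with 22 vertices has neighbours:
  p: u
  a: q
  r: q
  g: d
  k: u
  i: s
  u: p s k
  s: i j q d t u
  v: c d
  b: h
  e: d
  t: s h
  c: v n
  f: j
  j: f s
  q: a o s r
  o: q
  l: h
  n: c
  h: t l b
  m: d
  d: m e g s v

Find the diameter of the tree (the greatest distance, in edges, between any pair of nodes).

A longest path is n-c-v-d-s-t-h-b, with 7 edges.

7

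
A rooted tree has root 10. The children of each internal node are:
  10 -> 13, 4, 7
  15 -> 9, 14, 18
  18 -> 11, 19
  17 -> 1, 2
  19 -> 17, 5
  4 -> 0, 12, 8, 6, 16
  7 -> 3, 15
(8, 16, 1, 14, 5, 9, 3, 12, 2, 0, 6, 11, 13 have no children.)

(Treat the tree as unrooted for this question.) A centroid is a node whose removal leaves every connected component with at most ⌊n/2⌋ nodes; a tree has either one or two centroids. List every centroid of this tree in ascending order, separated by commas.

7, 15

If 7 is removed the pieces have sizes 10, 8, 1, all ≤ ⌊20/2⌋ = 10.
Its neighbour 15 also leaves a largest component of size 10, so both are centroids.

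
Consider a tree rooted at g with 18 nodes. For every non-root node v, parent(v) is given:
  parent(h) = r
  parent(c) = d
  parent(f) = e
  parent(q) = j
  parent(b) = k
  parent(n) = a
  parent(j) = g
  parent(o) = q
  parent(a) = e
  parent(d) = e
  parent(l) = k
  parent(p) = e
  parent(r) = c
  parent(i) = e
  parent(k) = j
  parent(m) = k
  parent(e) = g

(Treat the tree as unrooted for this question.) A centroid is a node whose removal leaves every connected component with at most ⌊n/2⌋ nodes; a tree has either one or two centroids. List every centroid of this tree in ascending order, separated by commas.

e

Removing e splits the tree into components of sizes 8, 4, 2, 1, 1, 1; the largest is 8 ≤ ⌊18/2⌋ = 9.
No neighbour of e does as well, so e is the unique centroid.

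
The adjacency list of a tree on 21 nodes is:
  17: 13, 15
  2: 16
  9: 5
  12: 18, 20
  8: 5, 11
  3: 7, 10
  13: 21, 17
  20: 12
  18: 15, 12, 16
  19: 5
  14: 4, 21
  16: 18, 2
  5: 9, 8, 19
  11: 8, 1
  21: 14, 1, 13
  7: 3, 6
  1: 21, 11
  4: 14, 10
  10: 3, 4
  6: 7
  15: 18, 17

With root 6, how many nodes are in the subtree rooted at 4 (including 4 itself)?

17

4's subtree: {4, 14, 21, 13, 1, 17, 11, 15, 8, 18, 5, 16, 12, 19, 9, 2, 20}, size 17.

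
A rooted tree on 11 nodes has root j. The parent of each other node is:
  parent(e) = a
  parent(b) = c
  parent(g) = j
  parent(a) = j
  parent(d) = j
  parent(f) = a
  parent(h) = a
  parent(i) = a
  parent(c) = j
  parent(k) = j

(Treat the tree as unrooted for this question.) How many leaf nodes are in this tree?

8

The leaves are b, d, e, f, g, h, i, k.
That is 8 leaves.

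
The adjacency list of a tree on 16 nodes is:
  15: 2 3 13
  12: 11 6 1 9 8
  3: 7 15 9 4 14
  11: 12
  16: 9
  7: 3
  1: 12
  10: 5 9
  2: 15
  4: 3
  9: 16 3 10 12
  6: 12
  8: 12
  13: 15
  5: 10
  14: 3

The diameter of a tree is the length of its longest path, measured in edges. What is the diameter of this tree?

5

BFS from 13 reaches 5 last, at distance 5; BFS from 5 confirms no node is farther.
Path: 13 – 15 – 3 – 9 – 10 – 5.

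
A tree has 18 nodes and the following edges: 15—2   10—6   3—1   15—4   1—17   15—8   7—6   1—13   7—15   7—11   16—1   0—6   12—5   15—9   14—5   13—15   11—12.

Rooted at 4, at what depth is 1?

3

Path from 4 to 1: 4–15–13–1, which has 3 edges.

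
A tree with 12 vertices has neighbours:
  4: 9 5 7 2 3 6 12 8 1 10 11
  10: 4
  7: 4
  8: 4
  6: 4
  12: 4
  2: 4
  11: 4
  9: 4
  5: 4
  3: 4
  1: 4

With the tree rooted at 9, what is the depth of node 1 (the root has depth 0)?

9–4–1 — 2 edges.

2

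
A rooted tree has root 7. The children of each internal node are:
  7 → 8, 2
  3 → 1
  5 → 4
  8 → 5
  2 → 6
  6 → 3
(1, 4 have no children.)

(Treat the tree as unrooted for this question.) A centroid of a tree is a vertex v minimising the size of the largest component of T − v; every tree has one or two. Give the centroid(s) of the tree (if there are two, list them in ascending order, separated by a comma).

If 7 is removed the pieces have sizes 4, 3, all ≤ ⌊8/2⌋ = 4.
2 is adjacent to 7 and is also a centroid (the largest component after removing it is likewise 4).

2, 7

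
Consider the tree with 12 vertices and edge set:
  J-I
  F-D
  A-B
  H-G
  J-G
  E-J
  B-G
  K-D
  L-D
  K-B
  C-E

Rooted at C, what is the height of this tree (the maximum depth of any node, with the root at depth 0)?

A deepest node is L, reached by C – E – J – G – B – K – D – L.
That path has 7 edges, so the height is 7.

7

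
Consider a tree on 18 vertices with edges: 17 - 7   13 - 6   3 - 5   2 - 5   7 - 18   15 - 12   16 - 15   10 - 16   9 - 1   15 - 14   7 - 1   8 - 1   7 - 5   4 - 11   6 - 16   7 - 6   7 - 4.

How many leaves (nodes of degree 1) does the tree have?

11

Degree-1 nodes: 2, 3, 8, 9, 10, 11, 12, 13, 14, 17, 18 — 11 of them.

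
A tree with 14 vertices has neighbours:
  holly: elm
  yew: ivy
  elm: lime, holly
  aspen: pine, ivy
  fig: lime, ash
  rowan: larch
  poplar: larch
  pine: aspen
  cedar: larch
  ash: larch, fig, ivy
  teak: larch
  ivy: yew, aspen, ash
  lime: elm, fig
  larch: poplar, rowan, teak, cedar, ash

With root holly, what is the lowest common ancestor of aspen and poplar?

ash

Path aspen→root: aspen ivy ash fig lime elm holly; path poplar→root: poplar larch ash fig lime elm holly.
First common node: ash.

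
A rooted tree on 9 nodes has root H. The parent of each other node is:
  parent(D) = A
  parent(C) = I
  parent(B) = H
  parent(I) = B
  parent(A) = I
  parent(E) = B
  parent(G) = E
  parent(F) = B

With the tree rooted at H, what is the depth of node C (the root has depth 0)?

H – B – I – C — 3 edges.

3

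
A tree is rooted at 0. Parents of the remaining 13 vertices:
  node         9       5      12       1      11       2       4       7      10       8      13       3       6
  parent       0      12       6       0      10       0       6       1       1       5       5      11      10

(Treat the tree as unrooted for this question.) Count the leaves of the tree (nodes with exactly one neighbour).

Degree-1 nodes: 2, 3, 4, 7, 8, 9, 13 — 7 of them.

7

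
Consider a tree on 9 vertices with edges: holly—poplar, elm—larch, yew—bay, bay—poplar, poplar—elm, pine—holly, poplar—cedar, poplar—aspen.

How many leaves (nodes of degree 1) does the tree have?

5

Exactly 5 nodes have a single neighbour: aspen, cedar, larch, pine, yew.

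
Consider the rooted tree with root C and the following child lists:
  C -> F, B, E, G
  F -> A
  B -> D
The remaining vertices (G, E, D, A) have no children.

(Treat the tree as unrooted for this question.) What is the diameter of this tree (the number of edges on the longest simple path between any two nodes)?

BFS from D reaches A last, at distance 4; BFS from A confirms no node is farther.
Path: D - B - C - F - A.

4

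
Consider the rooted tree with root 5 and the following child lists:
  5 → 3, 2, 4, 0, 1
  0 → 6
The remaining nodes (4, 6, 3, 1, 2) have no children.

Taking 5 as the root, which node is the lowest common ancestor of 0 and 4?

5

Path 0→root: 0 5; path 4→root: 4 5.
First common node: 5.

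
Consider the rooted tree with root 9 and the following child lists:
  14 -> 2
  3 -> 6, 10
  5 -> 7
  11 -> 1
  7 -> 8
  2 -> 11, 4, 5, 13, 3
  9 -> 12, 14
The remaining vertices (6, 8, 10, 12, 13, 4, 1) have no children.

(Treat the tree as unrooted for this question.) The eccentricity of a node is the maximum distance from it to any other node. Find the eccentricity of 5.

A farthest node from 5 is 12.
The path 5 – 2 – 14 – 9 – 12 has 4 edges.

4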